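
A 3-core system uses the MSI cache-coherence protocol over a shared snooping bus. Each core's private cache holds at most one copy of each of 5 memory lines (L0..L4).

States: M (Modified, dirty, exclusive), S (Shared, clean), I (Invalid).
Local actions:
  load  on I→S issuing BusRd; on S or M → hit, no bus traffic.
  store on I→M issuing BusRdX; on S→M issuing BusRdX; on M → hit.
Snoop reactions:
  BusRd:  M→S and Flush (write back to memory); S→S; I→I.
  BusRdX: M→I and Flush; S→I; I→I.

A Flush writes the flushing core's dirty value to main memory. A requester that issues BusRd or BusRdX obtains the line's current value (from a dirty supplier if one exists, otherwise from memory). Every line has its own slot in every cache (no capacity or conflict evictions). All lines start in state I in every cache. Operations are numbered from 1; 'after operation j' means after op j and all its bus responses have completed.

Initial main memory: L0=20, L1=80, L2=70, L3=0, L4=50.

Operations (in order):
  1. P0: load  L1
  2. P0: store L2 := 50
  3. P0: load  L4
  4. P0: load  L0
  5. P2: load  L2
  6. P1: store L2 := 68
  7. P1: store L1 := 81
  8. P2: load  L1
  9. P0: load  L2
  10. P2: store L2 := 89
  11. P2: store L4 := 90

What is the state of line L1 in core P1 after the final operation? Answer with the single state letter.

step 1: P0: load  L1  ⟶  SII  (L1)  txn=BusRd  M[L1]=80
step 2: P0: store L2 := 50  ⟶  MII  (L2)  txn=BusRdX  M[L2]=70
step 3: P0: load  L4  ⟶  SII  (L4)  txn=BusRd  M[L4]=50
step 4: P0: load  L0  ⟶  SII  (L0)  txn=BusRd  M[L0]=20
step 5: P2: load  L2  ⟶  SIS  (L2)  txn=BusRd+Flush  M[L2]=50
step 6: P1: store L2 := 68  ⟶  IMI  (L2)  txn=BusRdX  M[L2]=50
step 7: P1: store L1 := 81  ⟶  IMI  (L1)  txn=BusRdX  M[L1]=80
step 8: P2: load  L1  ⟶  ISS  (L1)  txn=BusRd+Flush  M[L1]=81
step 9: P0: load  L2  ⟶  SSI  (L2)  txn=BusRd+Flush  M[L2]=68
step 10: P2: store L2 := 89  ⟶  IIM  (L2)  txn=BusRdX  M[L2]=68
step 11: P2: store L4 := 90  ⟶  IIM  (L4)  txn=BusRdX  M[L4]=50

state = S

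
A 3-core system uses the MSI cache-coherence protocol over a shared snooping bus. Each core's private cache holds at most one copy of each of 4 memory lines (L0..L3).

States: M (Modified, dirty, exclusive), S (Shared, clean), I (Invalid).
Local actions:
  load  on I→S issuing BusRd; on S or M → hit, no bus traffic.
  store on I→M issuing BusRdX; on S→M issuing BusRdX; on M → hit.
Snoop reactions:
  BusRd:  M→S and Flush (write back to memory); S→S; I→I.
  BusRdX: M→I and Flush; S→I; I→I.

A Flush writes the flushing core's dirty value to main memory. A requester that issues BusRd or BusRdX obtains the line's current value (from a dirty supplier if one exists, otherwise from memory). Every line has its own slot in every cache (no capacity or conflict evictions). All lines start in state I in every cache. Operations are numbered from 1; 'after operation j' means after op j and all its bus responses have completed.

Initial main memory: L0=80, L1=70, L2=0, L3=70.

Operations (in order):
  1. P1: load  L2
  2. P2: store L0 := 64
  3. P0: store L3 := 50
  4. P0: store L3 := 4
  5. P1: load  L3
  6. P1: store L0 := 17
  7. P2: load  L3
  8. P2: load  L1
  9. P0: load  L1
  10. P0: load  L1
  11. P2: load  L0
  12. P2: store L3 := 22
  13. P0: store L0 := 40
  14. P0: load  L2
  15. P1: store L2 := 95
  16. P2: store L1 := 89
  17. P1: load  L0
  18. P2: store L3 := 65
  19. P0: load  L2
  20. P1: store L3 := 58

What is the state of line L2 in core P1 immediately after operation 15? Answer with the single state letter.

state = M

[1] P1: load  L2 | P0:I, P1:S(0), P2:I | bus: BusRd
[2] P2: store L0 := 64 | P0:I, P1:I, P2:M(64) | bus: BusRdX
[3] P0: store L3 := 50 | P0:M(50), P1:I, P2:I | bus: BusRdX
[4] P0: store L3 := 4 | P0:M(4), P1:I, P2:I | bus: none
[5] P1: load  L3 | P0:S(4), P1:S(4), P2:I | bus: BusRd,Flush
[6] P1: store L0 := 17 | P0:I, P1:M(17), P2:I | bus: BusRdX,Flush
[7] P2: load  L3 | P0:S(4), P1:S(4), P2:S(4) | bus: BusRd
[8] P2: load  L1 | P0:I, P1:I, P2:S(70) | bus: BusRd
[9] P0: load  L1 | P0:S(70), P1:I, P2:S(70) | bus: BusRd
[10] P0: load  L1 | P0:S(70), P1:I, P2:S(70) | bus: none
[11] P2: load  L0 | P0:I, P1:S(17), P2:S(17) | bus: BusRd,Flush
[12] P2: store L3 := 22 | P0:I, P1:I, P2:M(22) | bus: BusRdX
[13] P0: store L0 := 40 | P0:M(40), P1:I, P2:I | bus: BusRdX
[14] P0: load  L2 | P0:S(0), P1:S(0), P2:I | bus: BusRd
[15] P1: store L2 := 95 | P0:I, P1:M(95), P2:I | bus: BusRdX
[16] P2: store L1 := 89 | P0:I, P1:I, P2:M(89) | bus: BusRdX
[17] P1: load  L0 | P0:S(40), P1:S(40), P2:I | bus: BusRd,Flush
[18] P2: store L3 := 65 | P0:I, P1:I, P2:M(65) | bus: none
[19] P0: load  L2 | P0:S(95), P1:S(95), P2:I | bus: BusRd,Flush
[20] P1: store L3 := 58 | P0:I, P1:M(58), P2:I | bus: BusRdX,Flush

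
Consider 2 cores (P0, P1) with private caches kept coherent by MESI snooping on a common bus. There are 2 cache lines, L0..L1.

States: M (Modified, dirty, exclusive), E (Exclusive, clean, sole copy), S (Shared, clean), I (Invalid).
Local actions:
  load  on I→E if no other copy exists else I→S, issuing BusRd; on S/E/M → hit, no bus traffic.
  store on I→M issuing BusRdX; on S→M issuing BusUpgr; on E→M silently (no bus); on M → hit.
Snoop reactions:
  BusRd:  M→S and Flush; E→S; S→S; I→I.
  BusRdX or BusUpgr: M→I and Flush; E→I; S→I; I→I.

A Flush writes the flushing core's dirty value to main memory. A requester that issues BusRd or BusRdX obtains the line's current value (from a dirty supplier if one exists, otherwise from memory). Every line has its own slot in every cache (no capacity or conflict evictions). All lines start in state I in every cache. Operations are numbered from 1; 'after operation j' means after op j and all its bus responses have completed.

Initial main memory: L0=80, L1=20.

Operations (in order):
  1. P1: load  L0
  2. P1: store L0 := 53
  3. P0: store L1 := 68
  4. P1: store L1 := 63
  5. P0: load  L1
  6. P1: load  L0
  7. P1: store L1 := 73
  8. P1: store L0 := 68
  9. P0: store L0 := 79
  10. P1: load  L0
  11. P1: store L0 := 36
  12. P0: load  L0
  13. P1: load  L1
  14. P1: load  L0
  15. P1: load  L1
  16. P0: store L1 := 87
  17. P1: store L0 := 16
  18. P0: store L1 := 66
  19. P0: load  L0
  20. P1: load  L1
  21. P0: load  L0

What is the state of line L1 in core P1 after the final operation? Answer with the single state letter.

step 1: P1: load  L0  ⟶  IE  (L0)  txn=BusRd  M[L0]=80
step 2: P1: store L0 := 53  ⟶  IM  (L0)  txn=∅  M[L0]=80
step 3: P0: store L1 := 68  ⟶  MI  (L1)  txn=BusRdX  M[L1]=20
step 4: P1: store L1 := 63  ⟶  IM  (L1)  txn=BusRdX+Flush  M[L1]=68
step 5: P0: load  L1  ⟶  SS  (L1)  txn=BusRd+Flush  M[L1]=63
step 6: P1: load  L0  ⟶  IM  (L0)  txn=∅  M[L0]=80
step 7: P1: store L1 := 73  ⟶  IM  (L1)  txn=BusUpgr  M[L1]=63
step 8: P1: store L0 := 68  ⟶  IM  (L0)  txn=∅  M[L0]=80
step 9: P0: store L0 := 79  ⟶  MI  (L0)  txn=BusRdX+Flush  M[L0]=68
step 10: P1: load  L0  ⟶  SS  (L0)  txn=BusRd+Flush  M[L0]=79
step 11: P1: store L0 := 36  ⟶  IM  (L0)  txn=BusUpgr  M[L0]=79
step 12: P0: load  L0  ⟶  SS  (L0)  txn=BusRd+Flush  M[L0]=36
step 13: P1: load  L1  ⟶  IM  (L1)  txn=∅  M[L1]=63
step 14: P1: load  L0  ⟶  SS  (L0)  txn=∅  M[L0]=36
step 15: P1: load  L1  ⟶  IM  (L1)  txn=∅  M[L1]=63
step 16: P0: store L1 := 87  ⟶  MI  (L1)  txn=BusRdX+Flush  M[L1]=73
step 17: P1: store L0 := 16  ⟶  IM  (L0)  txn=BusUpgr  M[L0]=36
step 18: P0: store L1 := 66  ⟶  MI  (L1)  txn=∅  M[L1]=73
step 19: P0: load  L0  ⟶  SS  (L0)  txn=BusRd+Flush  M[L0]=16
step 20: P1: load  L1  ⟶  SS  (L1)  txn=BusRd+Flush  M[L1]=66
step 21: P0: load  L0  ⟶  SS  (L0)  txn=∅  M[L0]=16

state = S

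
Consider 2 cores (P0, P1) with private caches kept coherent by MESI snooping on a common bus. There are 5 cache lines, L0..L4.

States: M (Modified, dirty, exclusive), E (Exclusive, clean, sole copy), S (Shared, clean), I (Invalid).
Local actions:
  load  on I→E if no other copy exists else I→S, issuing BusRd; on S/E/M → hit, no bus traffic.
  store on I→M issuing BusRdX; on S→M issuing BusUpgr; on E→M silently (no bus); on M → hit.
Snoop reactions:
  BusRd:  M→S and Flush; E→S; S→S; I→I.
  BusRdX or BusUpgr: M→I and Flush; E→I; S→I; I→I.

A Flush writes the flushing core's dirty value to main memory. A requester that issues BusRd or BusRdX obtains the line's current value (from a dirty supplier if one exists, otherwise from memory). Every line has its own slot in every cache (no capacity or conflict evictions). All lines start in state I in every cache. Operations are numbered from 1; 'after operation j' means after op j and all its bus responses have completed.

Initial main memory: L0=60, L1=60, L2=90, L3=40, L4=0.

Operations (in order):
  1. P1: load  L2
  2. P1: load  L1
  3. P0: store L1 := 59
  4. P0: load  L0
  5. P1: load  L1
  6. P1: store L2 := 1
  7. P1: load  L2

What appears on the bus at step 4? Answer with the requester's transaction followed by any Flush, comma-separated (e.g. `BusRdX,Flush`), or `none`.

1. P1: load  L2  bus=[BusRd]  L2: P0=I P1=E  mem[L2]=90
2. P1: load  L1  bus=[BusRd]  L1: P0=I P1=E  mem[L1]=60
3. P0: store L1 := 59  bus=[BusRdX]  L1: P0=M P1=I  mem[L1]=60
4. P0: load  L0  bus=[BusRd]  L0: P0=E P1=I  mem[L0]=60
5. P1: load  L1  bus=[BusRd,Flush]  L1: P0=S P1=S  mem[L1]=59
6. P1: store L2 := 1  bus=[-]  L2: P0=I P1=M  mem[L2]=90
7. P1: load  L2  bus=[-]  L2: P0=I P1=M  mem[L2]=90

bus = BusRd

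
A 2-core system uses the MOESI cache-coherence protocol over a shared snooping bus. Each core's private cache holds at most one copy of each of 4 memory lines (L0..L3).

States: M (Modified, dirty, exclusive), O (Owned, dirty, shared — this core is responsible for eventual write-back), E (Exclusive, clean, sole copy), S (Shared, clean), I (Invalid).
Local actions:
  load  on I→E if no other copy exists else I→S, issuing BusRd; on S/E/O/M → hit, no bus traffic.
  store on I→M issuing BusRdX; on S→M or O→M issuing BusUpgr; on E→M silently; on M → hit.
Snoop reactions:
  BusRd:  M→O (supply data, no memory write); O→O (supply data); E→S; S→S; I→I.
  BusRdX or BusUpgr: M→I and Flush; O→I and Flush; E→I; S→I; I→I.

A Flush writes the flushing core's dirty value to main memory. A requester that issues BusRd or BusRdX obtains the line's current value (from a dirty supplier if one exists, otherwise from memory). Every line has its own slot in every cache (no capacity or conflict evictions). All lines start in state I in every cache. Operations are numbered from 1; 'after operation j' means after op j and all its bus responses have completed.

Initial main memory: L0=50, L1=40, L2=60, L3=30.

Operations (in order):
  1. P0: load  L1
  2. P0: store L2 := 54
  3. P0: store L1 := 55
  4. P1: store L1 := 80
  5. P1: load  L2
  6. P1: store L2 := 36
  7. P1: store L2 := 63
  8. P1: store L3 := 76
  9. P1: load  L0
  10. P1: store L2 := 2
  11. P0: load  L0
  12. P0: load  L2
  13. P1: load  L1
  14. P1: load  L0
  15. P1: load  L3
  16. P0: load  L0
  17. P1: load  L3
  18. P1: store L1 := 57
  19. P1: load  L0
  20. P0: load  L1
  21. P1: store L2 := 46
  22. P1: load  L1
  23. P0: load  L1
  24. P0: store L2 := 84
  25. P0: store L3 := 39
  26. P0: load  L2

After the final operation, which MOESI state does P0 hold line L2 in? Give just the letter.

state = M

  op1 P0: load  L1 → E/I on L1; bus BusRd; mem=40
  op2 P0: store L2 := 54 → M/I on L2; bus BusRdX; mem=60
  op3 P0: store L1 := 55 → M/I on L1; bus (none); mem=40
  op4 P1: store L1 := 80 → I/M on L1; bus BusRdX Flush; mem=55
  op5 P1: load  L2 → O/S on L2; bus BusRd; mem=60
  op6 P1: store L2 := 36 → I/M on L2; bus BusUpgr Flush; mem=54
  op7 P1: store L2 := 63 → I/M on L2; bus (none); mem=54
  op8 P1: store L3 := 76 → I/M on L3; bus BusRdX; mem=30
  op9 P1: load  L0 → I/E on L0; bus BusRd; mem=50
  op10 P1: store L2 := 2 → I/M on L2; bus (none); mem=54
  op11 P0: load  L0 → S/S on L0; bus BusRd; mem=50
  op12 P0: load  L2 → S/O on L2; bus BusRd; mem=54
  op13 P1: load  L1 → I/M on L1; bus (none); mem=55
  op14 P1: load  L0 → S/S on L0; bus (none); mem=50
  op15 P1: load  L3 → I/M on L3; bus (none); mem=30
  op16 P0: load  L0 → S/S on L0; bus (none); mem=50
  op17 P1: load  L3 → I/M on L3; bus (none); mem=30
  op18 P1: store L1 := 57 → I/M on L1; bus (none); mem=55
  op19 P1: load  L0 → S/S on L0; bus (none); mem=50
  op20 P0: load  L1 → S/O on L1; bus BusRd; mem=55
  op21 P1: store L2 := 46 → I/M on L2; bus BusUpgr; mem=54
  op22 P1: load  L1 → S/O on L1; bus (none); mem=55
  op23 P0: load  L1 → S/O on L1; bus (none); mem=55
  op24 P0: store L2 := 84 → M/I on L2; bus BusRdX Flush; mem=46
  op25 P0: store L3 := 39 → M/I on L3; bus BusRdX Flush; mem=76
  op26 P0: load  L2 → M/I on L2; bus (none); mem=46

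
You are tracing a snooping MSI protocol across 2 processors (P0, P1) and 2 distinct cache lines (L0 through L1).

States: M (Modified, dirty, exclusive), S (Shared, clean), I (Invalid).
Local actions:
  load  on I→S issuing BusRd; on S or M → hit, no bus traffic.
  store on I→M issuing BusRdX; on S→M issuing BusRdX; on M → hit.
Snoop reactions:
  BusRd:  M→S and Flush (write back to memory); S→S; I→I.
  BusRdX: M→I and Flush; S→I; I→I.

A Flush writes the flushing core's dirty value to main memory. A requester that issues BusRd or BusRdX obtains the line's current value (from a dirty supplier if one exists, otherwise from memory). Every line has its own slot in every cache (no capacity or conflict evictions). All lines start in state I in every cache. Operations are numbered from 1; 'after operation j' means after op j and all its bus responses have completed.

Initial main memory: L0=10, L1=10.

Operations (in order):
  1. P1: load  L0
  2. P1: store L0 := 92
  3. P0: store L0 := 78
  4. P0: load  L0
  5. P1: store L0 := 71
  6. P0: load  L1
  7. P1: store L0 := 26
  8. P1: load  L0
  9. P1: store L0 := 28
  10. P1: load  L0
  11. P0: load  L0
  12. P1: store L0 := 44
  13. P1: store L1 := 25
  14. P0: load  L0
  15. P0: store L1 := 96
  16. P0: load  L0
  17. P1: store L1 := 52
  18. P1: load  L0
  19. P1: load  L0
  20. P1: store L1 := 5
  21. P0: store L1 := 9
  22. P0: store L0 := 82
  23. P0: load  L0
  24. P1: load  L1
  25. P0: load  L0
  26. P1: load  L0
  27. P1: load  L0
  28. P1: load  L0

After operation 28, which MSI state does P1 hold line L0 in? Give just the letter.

  op1 P1: load  L0 → I/S on L0; bus BusRd; mem=10
  op2 P1: store L0 := 92 → I/M on L0; bus BusRdX; mem=10
  op3 P0: store L0 := 78 → M/I on L0; bus BusRdX Flush; mem=92
  op4 P0: load  L0 → M/I on L0; bus (none); mem=92
  op5 P1: store L0 := 71 → I/M on L0; bus BusRdX Flush; mem=78
  op6 P0: load  L1 → S/I on L1; bus BusRd; mem=10
  op7 P1: store L0 := 26 → I/M on L0; bus (none); mem=78
  op8 P1: load  L0 → I/M on L0; bus (none); mem=78
  op9 P1: store L0 := 28 → I/M on L0; bus (none); mem=78
  op10 P1: load  L0 → I/M on L0; bus (none); mem=78
  op11 P0: load  L0 → S/S on L0; bus BusRd Flush; mem=28
  op12 P1: store L0 := 44 → I/M on L0; bus BusRdX; mem=28
  op13 P1: store L1 := 25 → I/M on L1; bus BusRdX; mem=10
  op14 P0: load  L0 → S/S on L0; bus BusRd Flush; mem=44
  op15 P0: store L1 := 96 → M/I on L1; bus BusRdX Flush; mem=25
  op16 P0: load  L0 → S/S on L0; bus (none); mem=44
  op17 P1: store L1 := 52 → I/M on L1; bus BusRdX Flush; mem=96
  op18 P1: load  L0 → S/S on L0; bus (none); mem=44
  op19 P1: load  L0 → S/S on L0; bus (none); mem=44
  op20 P1: store L1 := 5 → I/M on L1; bus (none); mem=96
  op21 P0: store L1 := 9 → M/I on L1; bus BusRdX Flush; mem=5
  op22 P0: store L0 := 82 → M/I on L0; bus BusRdX; mem=44
  op23 P0: load  L0 → M/I on L0; bus (none); mem=44
  op24 P1: load  L1 → S/S on L1; bus BusRd Flush; mem=9
  op25 P0: load  L0 → M/I on L0; bus (none); mem=44
  op26 P1: load  L0 → S/S on L0; bus BusRd Flush; mem=82
  op27 P1: load  L0 → S/S on L0; bus (none); mem=82
  op28 P1: load  L0 → S/S on L0; bus (none); mem=82

state = S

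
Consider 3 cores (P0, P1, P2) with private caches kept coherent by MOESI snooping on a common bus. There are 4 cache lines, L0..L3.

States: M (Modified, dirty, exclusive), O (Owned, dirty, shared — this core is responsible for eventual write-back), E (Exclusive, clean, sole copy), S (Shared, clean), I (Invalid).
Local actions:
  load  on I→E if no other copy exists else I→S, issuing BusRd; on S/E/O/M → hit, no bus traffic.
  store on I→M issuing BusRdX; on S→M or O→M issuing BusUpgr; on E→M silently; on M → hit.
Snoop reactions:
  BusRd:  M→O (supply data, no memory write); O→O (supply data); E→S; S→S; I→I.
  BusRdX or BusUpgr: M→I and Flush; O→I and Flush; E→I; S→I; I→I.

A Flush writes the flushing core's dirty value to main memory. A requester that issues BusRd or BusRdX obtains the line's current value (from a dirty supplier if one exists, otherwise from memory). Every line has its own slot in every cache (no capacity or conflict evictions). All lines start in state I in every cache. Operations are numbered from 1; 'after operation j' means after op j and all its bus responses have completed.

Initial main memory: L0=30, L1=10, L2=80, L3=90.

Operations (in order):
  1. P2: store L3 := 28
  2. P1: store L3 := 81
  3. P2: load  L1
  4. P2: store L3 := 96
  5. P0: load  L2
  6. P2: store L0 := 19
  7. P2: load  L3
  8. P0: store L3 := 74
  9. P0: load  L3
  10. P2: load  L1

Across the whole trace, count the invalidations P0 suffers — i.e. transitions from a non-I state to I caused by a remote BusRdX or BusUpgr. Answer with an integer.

invalidations = 0

step 1: P2: store L3 := 28  ⟶  IIM  (L3)  txn=BusRdX  M[L3]=90
step 2: P1: store L3 := 81  ⟶  IMI  (L3)  txn=BusRdX+Flush  M[L3]=28
step 3: P2: load  L1  ⟶  IIE  (L1)  txn=BusRd  M[L1]=10
step 4: P2: store L3 := 96  ⟶  IIM  (L3)  txn=BusRdX+Flush  M[L3]=81
step 5: P0: load  L2  ⟶  EII  (L2)  txn=BusRd  M[L2]=80
step 6: P2: store L0 := 19  ⟶  IIM  (L0)  txn=BusRdX  M[L0]=30
step 7: P2: load  L3  ⟶  IIM  (L3)  txn=∅  M[L3]=81
step 8: P0: store L3 := 74  ⟶  MII  (L3)  txn=BusRdX+Flush  M[L3]=96
step 9: P0: load  L3  ⟶  MII  (L3)  txn=∅  M[L3]=96
step 10: P2: load  L1  ⟶  IIE  (L1)  txn=∅  M[L1]=10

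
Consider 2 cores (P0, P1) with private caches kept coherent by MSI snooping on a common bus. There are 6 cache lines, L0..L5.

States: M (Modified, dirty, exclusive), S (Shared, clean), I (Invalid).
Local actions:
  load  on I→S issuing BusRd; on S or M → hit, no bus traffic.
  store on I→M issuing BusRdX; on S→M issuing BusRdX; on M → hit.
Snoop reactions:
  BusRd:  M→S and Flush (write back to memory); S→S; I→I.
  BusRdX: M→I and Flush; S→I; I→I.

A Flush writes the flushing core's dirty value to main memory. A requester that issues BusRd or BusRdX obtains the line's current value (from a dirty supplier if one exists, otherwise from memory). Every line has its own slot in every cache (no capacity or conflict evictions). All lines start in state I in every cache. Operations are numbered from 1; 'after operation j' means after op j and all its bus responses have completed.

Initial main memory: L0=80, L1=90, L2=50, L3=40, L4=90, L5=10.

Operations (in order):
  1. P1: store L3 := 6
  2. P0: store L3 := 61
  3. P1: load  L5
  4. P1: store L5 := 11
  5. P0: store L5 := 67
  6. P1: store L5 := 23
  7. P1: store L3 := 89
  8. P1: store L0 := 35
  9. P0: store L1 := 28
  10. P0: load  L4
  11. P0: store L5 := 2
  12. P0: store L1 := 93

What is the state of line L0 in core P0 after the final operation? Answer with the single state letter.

1. P1: store L3 := 6  bus=[BusRdX]  L3: P0=I P1=M  mem[L3]=40
2. P0: store L3 := 61  bus=[BusRdX,Flush]  L3: P0=M P1=I  mem[L3]=6
3. P1: load  L5  bus=[BusRd]  L5: P0=I P1=S  mem[L5]=10
4. P1: store L5 := 11  bus=[BusRdX]  L5: P0=I P1=M  mem[L5]=10
5. P0: store L5 := 67  bus=[BusRdX,Flush]  L5: P0=M P1=I  mem[L5]=11
6. P1: store L5 := 23  bus=[BusRdX,Flush]  L5: P0=I P1=M  mem[L5]=67
7. P1: store L3 := 89  bus=[BusRdX,Flush]  L3: P0=I P1=M  mem[L3]=61
8. P1: store L0 := 35  bus=[BusRdX]  L0: P0=I P1=M  mem[L0]=80
9. P0: store L1 := 28  bus=[BusRdX]  L1: P0=M P1=I  mem[L1]=90
10. P0: load  L4  bus=[BusRd]  L4: P0=S P1=I  mem[L4]=90
11. P0: store L5 := 2  bus=[BusRdX,Flush]  L5: P0=M P1=I  mem[L5]=23
12. P0: store L1 := 93  bus=[-]  L1: P0=M P1=I  mem[L1]=90

state = I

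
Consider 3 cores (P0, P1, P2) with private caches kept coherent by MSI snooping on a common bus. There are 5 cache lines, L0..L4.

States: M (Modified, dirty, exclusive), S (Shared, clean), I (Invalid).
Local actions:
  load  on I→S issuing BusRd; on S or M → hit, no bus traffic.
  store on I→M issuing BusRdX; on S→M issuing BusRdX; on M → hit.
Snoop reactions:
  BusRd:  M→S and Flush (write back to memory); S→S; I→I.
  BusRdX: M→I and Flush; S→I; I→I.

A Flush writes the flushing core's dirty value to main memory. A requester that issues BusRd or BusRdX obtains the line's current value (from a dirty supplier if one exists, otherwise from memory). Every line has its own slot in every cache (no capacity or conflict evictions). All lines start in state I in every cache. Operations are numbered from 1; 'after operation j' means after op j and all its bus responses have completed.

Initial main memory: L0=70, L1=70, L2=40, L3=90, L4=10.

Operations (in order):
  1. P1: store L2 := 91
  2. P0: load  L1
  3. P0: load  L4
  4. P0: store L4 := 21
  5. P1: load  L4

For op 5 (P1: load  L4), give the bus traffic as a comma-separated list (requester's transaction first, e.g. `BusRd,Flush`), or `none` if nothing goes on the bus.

bus = BusRd,Flush

[1] P1: store L2 := 91 | P0:I, P1:M(91), P2:I | bus: BusRdX
[2] P0: load  L1 | P0:S(70), P1:I, P2:I | bus: BusRd
[3] P0: load  L4 | P0:S(10), P1:I, P2:I | bus: BusRd
[4] P0: store L4 := 21 | P0:M(21), P1:I, P2:I | bus: BusRdX
[5] P1: load  L4 | P0:S(21), P1:S(21), P2:I | bus: BusRd,Flush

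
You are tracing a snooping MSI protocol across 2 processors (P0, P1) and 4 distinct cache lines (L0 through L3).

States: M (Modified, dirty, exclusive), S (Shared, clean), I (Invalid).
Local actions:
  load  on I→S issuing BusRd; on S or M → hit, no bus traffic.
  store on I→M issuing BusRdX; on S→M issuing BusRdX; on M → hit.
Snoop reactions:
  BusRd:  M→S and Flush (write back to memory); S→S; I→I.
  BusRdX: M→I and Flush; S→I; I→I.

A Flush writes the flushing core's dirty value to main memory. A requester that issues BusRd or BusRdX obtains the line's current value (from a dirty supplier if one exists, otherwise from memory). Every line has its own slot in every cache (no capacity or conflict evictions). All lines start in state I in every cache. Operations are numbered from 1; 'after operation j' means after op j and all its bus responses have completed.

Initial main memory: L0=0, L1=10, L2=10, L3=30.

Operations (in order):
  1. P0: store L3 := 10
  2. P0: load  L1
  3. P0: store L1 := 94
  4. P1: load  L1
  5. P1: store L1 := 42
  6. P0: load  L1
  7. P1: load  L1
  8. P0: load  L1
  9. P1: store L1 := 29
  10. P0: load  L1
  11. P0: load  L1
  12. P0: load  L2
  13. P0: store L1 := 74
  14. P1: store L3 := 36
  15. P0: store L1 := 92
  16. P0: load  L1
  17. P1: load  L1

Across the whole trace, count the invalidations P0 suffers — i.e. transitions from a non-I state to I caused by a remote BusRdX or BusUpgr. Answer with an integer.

  op1 P0: store L3 := 10 → M/I on L3; bus BusRdX; mem=30
  op2 P0: load  L1 → S/I on L1; bus BusRd; mem=10
  op3 P0: store L1 := 94 → M/I on L1; bus BusRdX; mem=10
  op4 P1: load  L1 → S/S on L1; bus BusRd Flush; mem=94
  op5 P1: store L1 := 42 → I/M on L1; bus BusRdX; mem=94
  op6 P0: load  L1 → S/S on L1; bus BusRd Flush; mem=42
  op7 P1: load  L1 → S/S on L1; bus (none); mem=42
  op8 P0: load  L1 → S/S on L1; bus (none); mem=42
  op9 P1: store L1 := 29 → I/M on L1; bus BusRdX; mem=42
  op10 P0: load  L1 → S/S on L1; bus BusRd Flush; mem=29
  op11 P0: load  L1 → S/S on L1; bus (none); mem=29
  op12 P0: load  L2 → S/I on L2; bus BusRd; mem=10
  op13 P0: store L1 := 74 → M/I on L1; bus BusRdX; mem=29
  op14 P1: store L3 := 36 → I/M on L3; bus BusRdX Flush; mem=10
  op15 P0: store L1 := 92 → M/I on L1; bus (none); mem=29
  op16 P0: load  L1 → M/I on L1; bus (none); mem=29
  op17 P1: load  L1 → S/S on L1; bus BusRd Flush; mem=92

invalidations = 3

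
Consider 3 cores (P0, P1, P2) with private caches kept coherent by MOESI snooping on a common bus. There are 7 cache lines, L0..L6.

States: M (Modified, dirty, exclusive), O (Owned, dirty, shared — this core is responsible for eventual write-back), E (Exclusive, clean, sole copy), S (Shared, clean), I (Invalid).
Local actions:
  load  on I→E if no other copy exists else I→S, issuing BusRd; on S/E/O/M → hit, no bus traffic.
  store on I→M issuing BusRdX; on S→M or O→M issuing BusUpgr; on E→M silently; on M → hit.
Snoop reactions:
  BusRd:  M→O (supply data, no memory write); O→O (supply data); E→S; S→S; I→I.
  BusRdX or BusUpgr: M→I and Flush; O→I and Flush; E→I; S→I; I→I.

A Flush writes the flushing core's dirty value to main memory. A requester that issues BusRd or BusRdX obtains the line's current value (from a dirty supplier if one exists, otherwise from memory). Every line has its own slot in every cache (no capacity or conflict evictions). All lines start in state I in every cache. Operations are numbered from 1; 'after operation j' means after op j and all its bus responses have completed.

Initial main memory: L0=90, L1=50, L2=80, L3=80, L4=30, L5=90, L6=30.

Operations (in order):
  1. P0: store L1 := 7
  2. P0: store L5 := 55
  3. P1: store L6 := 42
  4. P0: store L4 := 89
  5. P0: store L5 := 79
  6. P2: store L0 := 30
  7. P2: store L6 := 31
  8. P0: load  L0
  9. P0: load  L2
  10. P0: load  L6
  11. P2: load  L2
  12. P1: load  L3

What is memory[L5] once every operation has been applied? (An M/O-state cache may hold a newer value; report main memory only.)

memory[L5] = 90

step 1: P0: store L1 := 7  ⟶  MII  (L1)  txn=BusRdX  M[L1]=50
step 2: P0: store L5 := 55  ⟶  MII  (L5)  txn=BusRdX  M[L5]=90
step 3: P1: store L6 := 42  ⟶  IMI  (L6)  txn=BusRdX  M[L6]=30
step 4: P0: store L4 := 89  ⟶  MII  (L4)  txn=BusRdX  M[L4]=30
step 5: P0: store L5 := 79  ⟶  MII  (L5)  txn=∅  M[L5]=90
step 6: P2: store L0 := 30  ⟶  IIM  (L0)  txn=BusRdX  M[L0]=90
step 7: P2: store L6 := 31  ⟶  IIM  (L6)  txn=BusRdX+Flush  M[L6]=42
step 8: P0: load  L0  ⟶  SIO  (L0)  txn=BusRd  M[L0]=90
step 9: P0: load  L2  ⟶  EII  (L2)  txn=BusRd  M[L2]=80
step 10: P0: load  L6  ⟶  SIO  (L6)  txn=BusRd  M[L6]=42
step 11: P2: load  L2  ⟶  SIS  (L2)  txn=BusRd  M[L2]=80
step 12: P1: load  L3  ⟶  IEI  (L3)  txn=BusRd  M[L3]=80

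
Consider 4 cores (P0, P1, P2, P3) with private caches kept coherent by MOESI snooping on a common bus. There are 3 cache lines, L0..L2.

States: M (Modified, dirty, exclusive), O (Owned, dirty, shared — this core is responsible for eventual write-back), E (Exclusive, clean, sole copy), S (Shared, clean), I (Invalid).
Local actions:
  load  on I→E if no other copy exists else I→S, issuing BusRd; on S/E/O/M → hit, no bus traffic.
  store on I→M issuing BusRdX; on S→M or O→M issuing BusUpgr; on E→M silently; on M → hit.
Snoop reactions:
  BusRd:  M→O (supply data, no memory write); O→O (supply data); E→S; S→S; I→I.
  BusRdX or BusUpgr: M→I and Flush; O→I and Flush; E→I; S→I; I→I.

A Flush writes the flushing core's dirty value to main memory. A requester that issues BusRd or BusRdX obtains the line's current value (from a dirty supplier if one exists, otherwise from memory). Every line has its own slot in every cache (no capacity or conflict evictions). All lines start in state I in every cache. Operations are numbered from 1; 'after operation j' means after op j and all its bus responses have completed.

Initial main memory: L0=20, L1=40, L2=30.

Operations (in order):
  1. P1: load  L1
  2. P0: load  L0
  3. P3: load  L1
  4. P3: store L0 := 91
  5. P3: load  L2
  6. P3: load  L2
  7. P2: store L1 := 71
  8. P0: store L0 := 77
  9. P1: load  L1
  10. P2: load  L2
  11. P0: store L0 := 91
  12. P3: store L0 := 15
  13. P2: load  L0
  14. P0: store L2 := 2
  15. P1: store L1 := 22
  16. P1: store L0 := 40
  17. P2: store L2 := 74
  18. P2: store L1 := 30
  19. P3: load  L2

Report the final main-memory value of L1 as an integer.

memory[L1] = 22

  op1 P1: load  L1 → I/E/I/I on L1; bus BusRd; mem=40
  op2 P0: load  L0 → E/I/I/I on L0; bus BusRd; mem=20
  op3 P3: load  L1 → I/S/I/S on L1; bus BusRd; mem=40
  op4 P3: store L0 := 91 → I/I/I/M on L0; bus BusRdX; mem=20
  op5 P3: load  L2 → I/I/I/E on L2; bus BusRd; mem=30
  op6 P3: load  L2 → I/I/I/E on L2; bus (none); mem=30
  op7 P2: store L1 := 71 → I/I/M/I on L1; bus BusRdX; mem=40
  op8 P0: store L0 := 77 → M/I/I/I on L0; bus BusRdX Flush; mem=91
  op9 P1: load  L1 → I/S/O/I on L1; bus BusRd; mem=40
  op10 P2: load  L2 → I/I/S/S on L2; bus BusRd; mem=30
  op11 P0: store L0 := 91 → M/I/I/I on L0; bus (none); mem=91
  op12 P3: store L0 := 15 → I/I/I/M on L0; bus BusRdX Flush; mem=91
  op13 P2: load  L0 → I/I/S/O on L0; bus BusRd; mem=91
  op14 P0: store L2 := 2 → M/I/I/I on L2; bus BusRdX; mem=30
  op15 P1: store L1 := 22 → I/M/I/I on L1; bus BusUpgr Flush; mem=71
  op16 P1: store L0 := 40 → I/M/I/I on L0; bus BusRdX Flush; mem=15
  op17 P2: store L2 := 74 → I/I/M/I on L2; bus BusRdX Flush; mem=2
  op18 P2: store L1 := 30 → I/I/M/I on L1; bus BusRdX Flush; mem=22
  op19 P3: load  L2 → I/I/O/S on L2; bus BusRd; mem=2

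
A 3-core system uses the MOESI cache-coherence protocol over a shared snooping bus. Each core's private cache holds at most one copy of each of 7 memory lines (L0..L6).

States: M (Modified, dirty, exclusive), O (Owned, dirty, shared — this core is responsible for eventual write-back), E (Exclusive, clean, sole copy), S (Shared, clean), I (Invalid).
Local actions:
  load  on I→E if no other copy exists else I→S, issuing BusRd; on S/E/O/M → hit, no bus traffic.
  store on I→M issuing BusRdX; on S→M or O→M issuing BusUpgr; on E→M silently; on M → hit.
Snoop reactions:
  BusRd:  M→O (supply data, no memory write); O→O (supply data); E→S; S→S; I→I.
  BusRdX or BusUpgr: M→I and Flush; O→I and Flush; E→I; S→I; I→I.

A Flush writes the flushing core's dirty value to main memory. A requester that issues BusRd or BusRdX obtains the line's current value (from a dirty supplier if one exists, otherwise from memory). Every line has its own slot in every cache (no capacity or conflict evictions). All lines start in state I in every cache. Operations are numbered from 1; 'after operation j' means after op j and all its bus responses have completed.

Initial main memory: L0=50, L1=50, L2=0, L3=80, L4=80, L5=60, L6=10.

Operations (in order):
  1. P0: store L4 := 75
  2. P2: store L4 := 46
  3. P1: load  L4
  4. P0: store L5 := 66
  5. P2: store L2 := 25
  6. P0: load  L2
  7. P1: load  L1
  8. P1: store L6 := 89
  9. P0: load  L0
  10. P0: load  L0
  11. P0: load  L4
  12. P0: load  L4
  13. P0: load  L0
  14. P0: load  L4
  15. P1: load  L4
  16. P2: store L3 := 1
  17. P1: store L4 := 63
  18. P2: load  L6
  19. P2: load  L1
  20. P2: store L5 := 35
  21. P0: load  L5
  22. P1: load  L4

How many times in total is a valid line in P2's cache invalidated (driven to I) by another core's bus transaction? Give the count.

  op1 P0: store L4 := 75 → M/I/I on L4; bus BusRdX; mem=80
  op2 P2: store L4 := 46 → I/I/M on L4; bus BusRdX Flush; mem=75
  op3 P1: load  L4 → I/S/O on L4; bus BusRd; mem=75
  op4 P0: store L5 := 66 → M/I/I on L5; bus BusRdX; mem=60
  op5 P2: store L2 := 25 → I/I/M on L2; bus BusRdX; mem=0
  op6 P0: load  L2 → S/I/O on L2; bus BusRd; mem=0
  op7 P1: load  L1 → I/E/I on L1; bus BusRd; mem=50
  op8 P1: store L6 := 89 → I/M/I on L6; bus BusRdX; mem=10
  op9 P0: load  L0 → E/I/I on L0; bus BusRd; mem=50
  op10 P0: load  L0 → E/I/I on L0; bus (none); mem=50
  op11 P0: load  L4 → S/S/O on L4; bus BusRd; mem=75
  op12 P0: load  L4 → S/S/O on L4; bus (none); mem=75
  op13 P0: load  L0 → E/I/I on L0; bus (none); mem=50
  op14 P0: load  L4 → S/S/O on L4; bus (none); mem=75
  op15 P1: load  L4 → S/S/O on L4; bus (none); mem=75
  op16 P2: store L3 := 1 → I/I/M on L3; bus BusRdX; mem=80
  op17 P1: store L4 := 63 → I/M/I on L4; bus BusUpgr Flush; mem=46
  op18 P2: load  L6 → I/O/S on L6; bus BusRd; mem=10
  op19 P2: load  L1 → I/S/S on L1; bus BusRd; mem=50
  op20 P2: store L5 := 35 → I/I/M on L5; bus BusRdX Flush; mem=66
  op21 P0: load  L5 → S/I/O on L5; bus BusRd; mem=66
  op22 P1: load  L4 → I/M/I on L4; bus (none); mem=46

invalidations = 1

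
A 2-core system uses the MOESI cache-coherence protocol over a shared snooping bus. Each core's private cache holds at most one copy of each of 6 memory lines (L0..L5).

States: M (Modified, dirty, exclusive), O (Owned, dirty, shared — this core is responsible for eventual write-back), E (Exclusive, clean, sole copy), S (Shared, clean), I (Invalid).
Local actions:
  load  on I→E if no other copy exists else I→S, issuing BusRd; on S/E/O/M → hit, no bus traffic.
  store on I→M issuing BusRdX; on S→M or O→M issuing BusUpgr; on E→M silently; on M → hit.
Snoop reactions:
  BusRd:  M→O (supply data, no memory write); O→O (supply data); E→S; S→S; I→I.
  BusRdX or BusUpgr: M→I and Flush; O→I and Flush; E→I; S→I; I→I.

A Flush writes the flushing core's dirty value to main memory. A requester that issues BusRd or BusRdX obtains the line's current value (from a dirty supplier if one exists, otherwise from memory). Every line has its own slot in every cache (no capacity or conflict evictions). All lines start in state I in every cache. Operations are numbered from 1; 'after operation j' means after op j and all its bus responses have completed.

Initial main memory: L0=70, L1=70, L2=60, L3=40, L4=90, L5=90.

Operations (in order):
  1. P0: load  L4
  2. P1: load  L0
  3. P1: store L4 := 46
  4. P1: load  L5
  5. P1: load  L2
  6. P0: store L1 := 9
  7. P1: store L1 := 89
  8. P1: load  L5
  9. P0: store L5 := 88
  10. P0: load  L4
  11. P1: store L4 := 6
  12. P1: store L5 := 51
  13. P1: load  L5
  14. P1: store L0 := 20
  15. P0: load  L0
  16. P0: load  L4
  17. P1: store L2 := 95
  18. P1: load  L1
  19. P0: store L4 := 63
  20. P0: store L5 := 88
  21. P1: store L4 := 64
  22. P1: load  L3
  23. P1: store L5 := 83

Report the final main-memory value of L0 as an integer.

step 1: P0: load  L4  ⟶  EI  (L4)  txn=BusRd  M[L4]=90
step 2: P1: load  L0  ⟶  IE  (L0)  txn=BusRd  M[L0]=70
step 3: P1: store L4 := 46  ⟶  IM  (L4)  txn=BusRdX  M[L4]=90
step 4: P1: load  L5  ⟶  IE  (L5)  txn=BusRd  M[L5]=90
step 5: P1: load  L2  ⟶  IE  (L2)  txn=BusRd  M[L2]=60
step 6: P0: store L1 := 9  ⟶  MI  (L1)  txn=BusRdX  M[L1]=70
step 7: P1: store L1 := 89  ⟶  IM  (L1)  txn=BusRdX+Flush  M[L1]=9
step 8: P1: load  L5  ⟶  IE  (L5)  txn=∅  M[L5]=90
step 9: P0: store L5 := 88  ⟶  MI  (L5)  txn=BusRdX  M[L5]=90
step 10: P0: load  L4  ⟶  SO  (L4)  txn=BusRd  M[L4]=90
step 11: P1: store L4 := 6  ⟶  IM  (L4)  txn=BusUpgr  M[L4]=90
step 12: P1: store L5 := 51  ⟶  IM  (L5)  txn=BusRdX+Flush  M[L5]=88
step 13: P1: load  L5  ⟶  IM  (L5)  txn=∅  M[L5]=88
step 14: P1: store L0 := 20  ⟶  IM  (L0)  txn=∅  M[L0]=70
step 15: P0: load  L0  ⟶  SO  (L0)  txn=BusRd  M[L0]=70
step 16: P0: load  L4  ⟶  SO  (L4)  txn=BusRd  M[L4]=90
step 17: P1: store L2 := 95  ⟶  IM  (L2)  txn=∅  M[L2]=60
step 18: P1: load  L1  ⟶  IM  (L1)  txn=∅  M[L1]=9
step 19: P0: store L4 := 63  ⟶  MI  (L4)  txn=BusUpgr+Flush  M[L4]=6
step 20: P0: store L5 := 88  ⟶  MI  (L5)  txn=BusRdX+Flush  M[L5]=51
step 21: P1: store L4 := 64  ⟶  IM  (L4)  txn=BusRdX+Flush  M[L4]=63
step 22: P1: load  L3  ⟶  IE  (L3)  txn=BusRd  M[L3]=40
step 23: P1: store L5 := 83  ⟶  IM  (L5)  txn=BusRdX+Flush  M[L5]=88

memory[L0] = 70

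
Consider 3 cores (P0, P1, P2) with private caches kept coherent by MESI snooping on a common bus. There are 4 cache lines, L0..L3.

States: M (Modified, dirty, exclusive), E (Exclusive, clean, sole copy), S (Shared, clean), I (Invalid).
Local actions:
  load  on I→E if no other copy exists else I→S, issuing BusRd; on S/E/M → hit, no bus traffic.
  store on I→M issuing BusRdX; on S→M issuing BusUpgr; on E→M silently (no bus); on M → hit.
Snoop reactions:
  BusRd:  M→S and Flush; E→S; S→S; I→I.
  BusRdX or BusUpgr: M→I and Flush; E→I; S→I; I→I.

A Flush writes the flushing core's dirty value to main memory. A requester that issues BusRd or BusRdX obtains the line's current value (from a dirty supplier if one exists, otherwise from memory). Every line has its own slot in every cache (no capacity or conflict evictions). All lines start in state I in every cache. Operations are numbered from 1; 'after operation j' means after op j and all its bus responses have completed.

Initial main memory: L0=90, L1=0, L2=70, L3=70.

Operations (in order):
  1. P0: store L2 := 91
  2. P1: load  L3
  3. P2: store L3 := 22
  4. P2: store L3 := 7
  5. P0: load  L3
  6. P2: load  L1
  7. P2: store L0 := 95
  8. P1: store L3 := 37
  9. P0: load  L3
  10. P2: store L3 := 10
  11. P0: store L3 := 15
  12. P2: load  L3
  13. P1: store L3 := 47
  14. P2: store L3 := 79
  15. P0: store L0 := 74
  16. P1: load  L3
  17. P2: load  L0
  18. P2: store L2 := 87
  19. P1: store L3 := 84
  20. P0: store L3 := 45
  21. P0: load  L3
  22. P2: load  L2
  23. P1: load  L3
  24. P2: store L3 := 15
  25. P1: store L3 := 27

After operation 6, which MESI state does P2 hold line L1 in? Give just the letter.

  op1 P0: store L2 := 91 → M/I/I on L2; bus BusRdX; mem=70
  op2 P1: load  L3 → I/E/I on L3; bus BusRd; mem=70
  op3 P2: store L3 := 22 → I/I/M on L3; bus BusRdX; mem=70
  op4 P2: store L3 := 7 → I/I/M on L3; bus (none); mem=70
  op5 P0: load  L3 → S/I/S on L3; bus BusRd Flush; mem=7
  op6 P2: load  L1 → I/I/E on L1; bus BusRd; mem=0
  op7 P2: store L0 := 95 → I/I/M on L0; bus BusRdX; mem=90
  op8 P1: store L3 := 37 → I/M/I on L3; bus BusRdX; mem=7
  op9 P0: load  L3 → S/S/I on L3; bus BusRd Flush; mem=37
  op10 P2: store L3 := 10 → I/I/M on L3; bus BusRdX; mem=37
  op11 P0: store L3 := 15 → M/I/I on L3; bus BusRdX Flush; mem=10
  op12 P2: load  L3 → S/I/S on L3; bus BusRd Flush; mem=15
  op13 P1: store L3 := 47 → I/M/I on L3; bus BusRdX; mem=15
  op14 P2: store L3 := 79 → I/I/M on L3; bus BusRdX Flush; mem=47
  op15 P0: store L0 := 74 → M/I/I on L0; bus BusRdX Flush; mem=95
  op16 P1: load  L3 → I/S/S on L3; bus BusRd Flush; mem=79
  op17 P2: load  L0 → S/I/S on L0; bus BusRd Flush; mem=74
  op18 P2: store L2 := 87 → I/I/M on L2; bus BusRdX Flush; mem=91
  op19 P1: store L3 := 84 → I/M/I on L3; bus BusUpgr; mem=79
  op20 P0: store L3 := 45 → M/I/I on L3; bus BusRdX Flush; mem=84
  op21 P0: load  L3 → M/I/I on L3; bus (none); mem=84
  op22 P2: load  L2 → I/I/M on L2; bus (none); mem=91
  op23 P1: load  L3 → S/S/I on L3; bus BusRd Flush; mem=45
  op24 P2: store L3 := 15 → I/I/M on L3; bus BusRdX; mem=45
  op25 P1: store L3 := 27 → I/M/I on L3; bus BusRdX Flush; mem=15

state = E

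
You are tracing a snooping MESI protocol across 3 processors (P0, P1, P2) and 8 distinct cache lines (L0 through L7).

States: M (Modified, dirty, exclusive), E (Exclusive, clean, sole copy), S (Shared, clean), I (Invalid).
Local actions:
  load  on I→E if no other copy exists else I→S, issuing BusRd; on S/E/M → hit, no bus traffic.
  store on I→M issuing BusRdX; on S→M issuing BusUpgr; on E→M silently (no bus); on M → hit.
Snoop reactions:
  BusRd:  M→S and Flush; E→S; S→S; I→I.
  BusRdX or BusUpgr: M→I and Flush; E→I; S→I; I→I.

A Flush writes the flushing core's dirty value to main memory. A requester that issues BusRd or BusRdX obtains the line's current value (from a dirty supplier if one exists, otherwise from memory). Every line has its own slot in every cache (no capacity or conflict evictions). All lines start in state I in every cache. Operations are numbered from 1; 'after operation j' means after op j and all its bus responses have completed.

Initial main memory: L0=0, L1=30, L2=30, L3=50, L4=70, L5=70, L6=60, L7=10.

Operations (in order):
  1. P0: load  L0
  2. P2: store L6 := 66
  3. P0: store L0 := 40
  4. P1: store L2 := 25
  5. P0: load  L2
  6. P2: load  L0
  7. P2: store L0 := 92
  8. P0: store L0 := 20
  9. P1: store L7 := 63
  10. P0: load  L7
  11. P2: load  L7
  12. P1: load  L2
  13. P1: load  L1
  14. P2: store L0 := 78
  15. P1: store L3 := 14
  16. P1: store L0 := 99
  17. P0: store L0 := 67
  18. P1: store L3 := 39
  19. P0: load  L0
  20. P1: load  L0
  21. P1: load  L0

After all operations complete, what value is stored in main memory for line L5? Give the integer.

[1] P0: load  L0 | P0:E(0), P1:I, P2:I | bus: BusRd
[2] P2: store L6 := 66 | P0:I, P1:I, P2:M(66) | bus: BusRdX
[3] P0: store L0 := 40 | P0:M(40), P1:I, P2:I | bus: none
[4] P1: store L2 := 25 | P0:I, P1:M(25), P2:I | bus: BusRdX
[5] P0: load  L2 | P0:S(25), P1:S(25), P2:I | bus: BusRd,Flush
[6] P2: load  L0 | P0:S(40), P1:I, P2:S(40) | bus: BusRd,Flush
[7] P2: store L0 := 92 | P0:I, P1:I, P2:M(92) | bus: BusUpgr
[8] P0: store L0 := 20 | P0:M(20), P1:I, P2:I | bus: BusRdX,Flush
[9] P1: store L7 := 63 | P0:I, P1:M(63), P2:I | bus: BusRdX
[10] P0: load  L7 | P0:S(63), P1:S(63), P2:I | bus: BusRd,Flush
[11] P2: load  L7 | P0:S(63), P1:S(63), P2:S(63) | bus: BusRd
[12] P1: load  L2 | P0:S(25), P1:S(25), P2:I | bus: none
[13] P1: load  L1 | P0:I, P1:E(30), P2:I | bus: BusRd
[14] P2: store L0 := 78 | P0:I, P1:I, P2:M(78) | bus: BusRdX,Flush
[15] P1: store L3 := 14 | P0:I, P1:M(14), P2:I | bus: BusRdX
[16] P1: store L0 := 99 | P0:I, P1:M(99), P2:I | bus: BusRdX,Flush
[17] P0: store L0 := 67 | P0:M(67), P1:I, P2:I | bus: BusRdX,Flush
[18] P1: store L3 := 39 | P0:I, P1:M(39), P2:I | bus: none
[19] P0: load  L0 | P0:M(67), P1:I, P2:I | bus: none
[20] P1: load  L0 | P0:S(67), P1:S(67), P2:I | bus: BusRd,Flush
[21] P1: load  L0 | P0:S(67), P1:S(67), P2:I | bus: none

memory[L5] = 70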